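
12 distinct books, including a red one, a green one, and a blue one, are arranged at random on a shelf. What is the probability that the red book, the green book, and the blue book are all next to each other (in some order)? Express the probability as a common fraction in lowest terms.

There are 12! = 479001600 arrangements.
Treat the three as one block: 10! placements × 3! orders within the block = 3628800·6 = 21772800.
Probability = 21772800/479001600 = 1/22.

1/22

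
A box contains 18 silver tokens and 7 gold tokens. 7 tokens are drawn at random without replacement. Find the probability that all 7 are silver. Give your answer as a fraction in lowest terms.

7956/120175

There are C(25,7) = 480700 possible selections.
Selections with all silver: C(18,7) = 31824.
Probability = 31824/480700 = 7956/120175.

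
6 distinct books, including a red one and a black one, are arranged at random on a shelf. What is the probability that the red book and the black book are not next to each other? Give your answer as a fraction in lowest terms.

2/3

There are 6! = 720 arrangements.
Arrangements with the red book and the black book adjacent: 2·5! = 240.
So not adjacent: 720 − 240 = 480, probability 480/720 = 2/3.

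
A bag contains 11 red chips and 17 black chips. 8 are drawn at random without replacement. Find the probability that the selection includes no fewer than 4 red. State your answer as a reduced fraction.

389/1035

There are C(28,8) = 3108105 ways to choose the 8.
Favorable selections (no fewer than 4 red): C(11,4)·C(17,4) + C(11,5)·C(17,3) + C(11,6)·C(17,2) + C(11,7)·C(17,1) + C(11,8)·C(17,0) = 785400 + 314160 + 62832 + 5610 + 165 = 1168167.
Probability = 1168167/3108105 = 389/1035.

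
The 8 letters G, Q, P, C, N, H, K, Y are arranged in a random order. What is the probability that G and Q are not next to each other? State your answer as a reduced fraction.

There are 8! = 40320 arrangements.
Arrangements with G and Q adjacent: 2·7! = 10080.
So not adjacent: 40320 − 10080 = 30240, probability 30240/40320 = 3/4.

3/4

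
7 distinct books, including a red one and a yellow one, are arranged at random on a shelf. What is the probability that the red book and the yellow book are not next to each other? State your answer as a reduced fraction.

5/7

There are 7! = 5040 arrangements.
Arrangements with the red book and the yellow book adjacent: 2·6! = 1440.
So not adjacent: 5040 − 1440 = 3600, probability 3600/5040 = 5/7.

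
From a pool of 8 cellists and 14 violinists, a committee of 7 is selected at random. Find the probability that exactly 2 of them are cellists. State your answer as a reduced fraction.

637/1938

There are C(22,7) = 170544 ways to choose 7 from 22.
Selections with exactly 2 cellists: choose 2 of the 8 cellists and 5 of the 14 violinists, C(8,2)·C(14,5) = 28·2002 = 56056.
Probability = 56056/170544 = 637/1938.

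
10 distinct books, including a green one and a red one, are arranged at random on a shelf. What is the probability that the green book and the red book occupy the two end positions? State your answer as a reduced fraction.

1/45

There are 10! = 3628800 arrangements.
Place the green book and the red book at the ends in 2 ways, arrange the remaining 8 in 8! = 40320 ways: 2·40320 = 80640.
Probability = 80640/3628800 = 1/45.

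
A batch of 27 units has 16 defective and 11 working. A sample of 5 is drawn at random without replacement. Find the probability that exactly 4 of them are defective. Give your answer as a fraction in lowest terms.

154/621

Total number of selections: C(27,5) = 80730.
Selections with exactly 4 defective: choose 4 of the 16 defective and 1 of the 11 working, C(16,4)·C(11,1) = 1820·11 = 20020.
Probability = 20020/80730 = 154/621.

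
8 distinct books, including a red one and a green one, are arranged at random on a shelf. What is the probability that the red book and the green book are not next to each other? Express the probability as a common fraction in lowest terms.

3/4

There are 8! = 40320 arrangements.
Arrangements with the red book and the green book adjacent: 2·7! = 10080.
So not adjacent: 40320 − 10080 = 30240, probability 30240/40320 = 3/4.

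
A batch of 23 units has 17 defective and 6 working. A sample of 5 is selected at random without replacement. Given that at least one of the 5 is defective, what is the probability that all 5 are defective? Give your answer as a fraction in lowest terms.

364/1979

Work in counts. Selections with at least one defective: C(23,5) − C(6,5) = 33649 − 6 = 33643.
Of those, selections where all 5 are defective: C(17,5) = 6188.
Conditional probability = 6188/33643 = 364/1979.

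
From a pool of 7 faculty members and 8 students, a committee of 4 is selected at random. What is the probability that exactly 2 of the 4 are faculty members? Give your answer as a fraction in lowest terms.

Total number of selections: C(15,4) = 1365.
Selections with exactly 2 faculty members: choose 2 of the 7 faculty members and 2 of the 8 students, C(7,2)·C(8,2) = 21·28 = 588.
Probability = 588/1365 = 28/65.

28/65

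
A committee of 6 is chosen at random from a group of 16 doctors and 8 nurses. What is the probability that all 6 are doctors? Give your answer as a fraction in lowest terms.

There are C(24,6) = 134596 possible selections.
Selections with all doctors: C(16,6) = 8008.
Probability = 8008/134596 = 26/437.

26/437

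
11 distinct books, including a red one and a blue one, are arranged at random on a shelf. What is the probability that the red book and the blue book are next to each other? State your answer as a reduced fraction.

2/11

There are 11! = 39916800 arrangements.
Treat the red book and the blue book as a block: 10! arrangements of the blocks × 2 orders within the block = 2·3628800 = 7257600.
Probability = 7257600/39916800 = 2/11.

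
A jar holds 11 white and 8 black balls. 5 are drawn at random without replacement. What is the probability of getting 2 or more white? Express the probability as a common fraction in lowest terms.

Total selections: C(19,5) = 11628.
Count the complement (fewer than 2 white): C(11,0)·C(8,5) + C(11,1)·C(8,4) = 56 + 770 = 826.
Probability = 1 − 826/11628 = 10802/11628 = 5401/5814.

5401/5814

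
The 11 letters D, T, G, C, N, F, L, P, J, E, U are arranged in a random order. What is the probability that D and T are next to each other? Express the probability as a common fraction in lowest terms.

There are 11! = 39916800 arrangements.
Treat D and T as a block: 10! arrangements of the blocks × 2 orders within the block = 2·3628800 = 7257600.
Probability = 7257600/39916800 = 2/11.

2/11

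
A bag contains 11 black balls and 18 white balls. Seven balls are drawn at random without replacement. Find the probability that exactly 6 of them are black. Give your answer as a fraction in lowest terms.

231/43355

The sample space is all 7-subsets of the 29: C(29,7) = 1560780.
Selections with exactly 6 black: choose 6 of the 11 black and 1 of the 18 white, C(11,6)·C(18,1) = 462·18 = 8316.
Probability = 8316/1560780 = 231/43355.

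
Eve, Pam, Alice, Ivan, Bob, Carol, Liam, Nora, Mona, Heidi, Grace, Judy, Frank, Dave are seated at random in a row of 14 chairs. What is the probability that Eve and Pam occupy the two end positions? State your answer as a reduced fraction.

1/91

There are 14! = 87178291200 arrangements.
Place Eve and Pam at the ends in 2 ways, arrange the remaining 12 in 12! = 479001600 ways: 2·479001600 = 958003200.
Probability = 958003200/87178291200 = 1/91.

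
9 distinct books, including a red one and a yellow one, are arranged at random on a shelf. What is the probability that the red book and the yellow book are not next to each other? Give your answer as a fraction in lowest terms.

There are 9! = 362880 arrangements.
Arrangements with the red book and the yellow book adjacent: 2·8! = 80640.
So not adjacent: 362880 − 80640 = 282240, probability 282240/362880 = 7/9.

7/9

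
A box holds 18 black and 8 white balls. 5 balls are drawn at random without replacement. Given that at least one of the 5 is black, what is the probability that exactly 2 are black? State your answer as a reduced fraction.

Work in counts. Selections with at least one black: C(26,5) − C(8,5) = 65780 − 56 = 65724.
Of those, selections where exactly 2 are black: C(18,2)·C(8,3) = 153·56 = 8568.
Conditional probability = 8568/65724 = 714/5477.

714/5477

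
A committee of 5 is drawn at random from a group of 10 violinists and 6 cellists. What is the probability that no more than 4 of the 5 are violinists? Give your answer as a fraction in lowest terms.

Total selections: C(16,5) = 4368.
The complement is exactly 5 violinists: C(10,5)·C(6,0) = 252.
Probability = 1 − 252/4368 = 4116/4368 = 49/52.

49/52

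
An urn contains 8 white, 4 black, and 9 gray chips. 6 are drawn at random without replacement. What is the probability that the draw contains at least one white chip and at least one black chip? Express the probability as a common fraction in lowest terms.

296/399

There are C(21,6) = 54264 possible draws.
By inclusion-exclusion on the complements, draws missing all white or all black: C(13,6) + C(17,6) − C(9,6) = 1716 + 12376 − 84 = 14008.
So draws with at least one of each: 54264 − 14008 = 40256, probability 40256/54264 = 296/399.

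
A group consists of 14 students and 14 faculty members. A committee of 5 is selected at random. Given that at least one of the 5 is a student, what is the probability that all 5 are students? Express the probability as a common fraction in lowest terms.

Work in counts. Selections with at least one student: C(28,5) − C(14,5) = 98280 − 2002 = 96278.
Of those, selections where all 5 are students: C(14,5) = 2002.
Conditional probability = 2002/96278 = 11/529.

11/529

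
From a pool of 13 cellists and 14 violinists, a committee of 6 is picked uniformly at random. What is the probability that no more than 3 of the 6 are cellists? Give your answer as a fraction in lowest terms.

1477/2070

There are C(27,6) = 296010 ways to choose the 6.
Count the complement (more than 3 cellists): C(13,4)·C(14,2) + C(13,5)·C(14,1) + C(13,6)·C(14,0) = 65065 + 18018 + 1716 = 84799.
Probability = 1 − 84799/296010 = 211211/296010 = 1477/2070.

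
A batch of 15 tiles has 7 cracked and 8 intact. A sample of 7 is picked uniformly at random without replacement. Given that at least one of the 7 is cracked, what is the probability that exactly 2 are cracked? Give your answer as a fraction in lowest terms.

Work in counts. Selections with at least one cracked: C(15,7) − C(8,7) = 6435 − 8 = 6427.
Of those, selections where exactly 2 are cracked: C(7,2)·C(8,5) = 21·56 = 1176.
Conditional probability = 1176/6427.

1176/6427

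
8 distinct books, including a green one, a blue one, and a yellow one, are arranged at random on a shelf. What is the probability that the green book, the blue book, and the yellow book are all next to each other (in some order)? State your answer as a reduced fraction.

3/28

There are 8! = 40320 arrangements.
Treat the three as one block: 6! placements × 3! orders within the block = 720·6 = 4320.
Probability = 4320/40320 = 3/28.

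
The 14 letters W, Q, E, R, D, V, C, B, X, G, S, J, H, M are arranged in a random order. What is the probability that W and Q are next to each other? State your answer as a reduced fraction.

1/7

There are 14! = 87178291200 arrangements.
Treat W and Q as a block: 13! arrangements of the blocks × 2 orders within the block = 2·6227020800 = 12454041600.
Probability = 12454041600/87178291200 = 1/7.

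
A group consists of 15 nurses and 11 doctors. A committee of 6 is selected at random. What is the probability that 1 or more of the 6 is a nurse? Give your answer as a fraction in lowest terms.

1492/1495

Total selections: C(26,6) = 230230.
The complement is all 6 are doctors: C(11,6) = 462.
Probability = 1 − 462/230230 = 229768/230230 = 1492/1495.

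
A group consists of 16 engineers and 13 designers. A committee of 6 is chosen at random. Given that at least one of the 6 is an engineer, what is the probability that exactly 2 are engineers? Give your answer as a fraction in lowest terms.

Work in counts. Selections with at least one engineer: C(29,6) − C(13,6) = 475020 − 1716 = 473304.
Of those, selections where exactly 2 are engineers: C(16,2)·C(13,4) = 120·715 = 85800.
Conditional probability = 85800/473304 = 275/1517.

275/1517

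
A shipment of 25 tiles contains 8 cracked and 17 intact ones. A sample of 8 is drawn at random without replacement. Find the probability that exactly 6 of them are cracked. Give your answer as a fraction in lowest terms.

There are C(25,8) = 1081575 ways to choose 8 from 25.
Selections with exactly 6 cracked: choose 6 of the 8 cracked and 2 of the 17 intact, C(8,6)·C(17,2) = 28·136 = 3808.
Probability = 3808/1081575.

3808/1081575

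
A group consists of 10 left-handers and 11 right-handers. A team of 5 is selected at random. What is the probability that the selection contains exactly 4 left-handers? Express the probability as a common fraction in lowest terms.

110/969

The sample space is all 5-subsets of the 21: C(21,5) = 20349.
Selections with exactly 4 left-handers: choose 4 of the 10 left-handers and 1 of the 11 right-handers, C(10,4)·C(11,1) = 210·11 = 2310.
Probability = 2310/20349 = 110/969.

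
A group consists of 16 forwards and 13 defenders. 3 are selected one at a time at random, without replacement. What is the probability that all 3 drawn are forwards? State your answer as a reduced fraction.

40/261

Multiply the conditional probabilities at each draw: 16/29 · 15/28 · 14/27 = 3360/21924 = 40/261.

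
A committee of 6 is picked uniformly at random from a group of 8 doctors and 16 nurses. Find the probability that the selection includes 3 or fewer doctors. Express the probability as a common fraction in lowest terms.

4474/4807

There are C(24,6) = 134596 ways to choose the 6.
Count the complement (more than 3 doctors): C(8,4)·C(16,2) + C(8,5)·C(16,1) + C(8,6)·C(16,0) = 8400 + 896 + 28 = 9324.
Probability = 1 − 9324/134596 = 125272/134596 = 4474/4807.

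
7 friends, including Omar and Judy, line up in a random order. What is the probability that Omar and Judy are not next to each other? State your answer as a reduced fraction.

5/7

There are 7! = 5040 arrangements.
Arrangements with Omar and Judy adjacent: 2·6! = 1440.
So not adjacent: 5040 − 1440 = 3600, probability 3600/5040 = 5/7.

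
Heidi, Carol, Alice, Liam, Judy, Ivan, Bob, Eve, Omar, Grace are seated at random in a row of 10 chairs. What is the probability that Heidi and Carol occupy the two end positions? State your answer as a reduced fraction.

There are 10! = 3628800 arrangements.
Place Heidi and Carol at the ends in 2 ways, arrange the remaining 8 in 8! = 40320 ways: 2·40320 = 80640.
Probability = 80640/3628800 = 1/45.

1/45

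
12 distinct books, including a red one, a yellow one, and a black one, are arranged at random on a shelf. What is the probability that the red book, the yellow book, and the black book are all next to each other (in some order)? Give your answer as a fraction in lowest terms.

There are 12! = 479001600 arrangements.
Treat the three as one block: 10! placements × 3! orders within the block = 3628800·6 = 21772800.
Probability = 21772800/479001600 = 1/22.

1/22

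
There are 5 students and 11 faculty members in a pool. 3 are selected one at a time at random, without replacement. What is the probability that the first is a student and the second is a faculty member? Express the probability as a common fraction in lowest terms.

Multiply the conditional probabilities at each draw: 5/16 · 11/15 = 55/240 = 11/48.

11/48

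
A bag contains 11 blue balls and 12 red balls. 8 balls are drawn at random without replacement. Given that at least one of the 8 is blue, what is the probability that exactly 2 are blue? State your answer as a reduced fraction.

Work in counts. Selections with at least one blue: C(23,8) − C(12,8) = 490314 − 495 = 489819.
Of those, selections where exactly 2 are blue: C(11,2)·C(12,6) = 55·924 = 50820.
Conditional probability = 50820/489819 = 1540/14843.

1540/14843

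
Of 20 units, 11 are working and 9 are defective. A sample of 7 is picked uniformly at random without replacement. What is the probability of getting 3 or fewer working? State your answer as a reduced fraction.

There are C(20,7) = 77520 ways to choose the 7.
Favorable selections (3 or fewer working): C(11,0)·C(9,7) + C(11,1)·C(9,6) + C(11,2)·C(9,5) + C(11,3)·C(9,4) = 36 + 924 + 6930 + 20790 = 28680.
Probability = 28680/77520 = 239/646.

239/646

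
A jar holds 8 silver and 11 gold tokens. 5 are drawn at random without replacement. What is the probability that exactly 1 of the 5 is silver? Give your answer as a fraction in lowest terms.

There are C(19,5) = 11628 ways to choose 5 from 19.
Selections with exactly 1 silver: choose 1 of the 8 silver and 4 of the 11 gold, C(8,1)·C(11,4) = 8·330 = 2640.
Probability = 2640/11628 = 220/969.

220/969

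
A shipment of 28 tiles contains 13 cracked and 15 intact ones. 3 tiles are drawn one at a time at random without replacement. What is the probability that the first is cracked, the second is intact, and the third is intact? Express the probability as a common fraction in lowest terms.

5/36

Multiply the conditional probabilities at each draw: 13/28 · 15/27 · 14/26 = 2730/19656 = 5/36.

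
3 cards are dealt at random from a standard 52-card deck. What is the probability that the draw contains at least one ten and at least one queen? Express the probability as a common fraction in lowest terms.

There are C(52,3) = 22100 possible draws.
By inclusion-exclusion on the complements, draws missing all tens or all queens: C(48,3) + C(48,3) − C(44,3) = 17296 + 17296 − 13244 = 21348.
So draws with at least one of each: 22100 − 21348 = 752, probability 752/22100 = 188/5525.

188/5525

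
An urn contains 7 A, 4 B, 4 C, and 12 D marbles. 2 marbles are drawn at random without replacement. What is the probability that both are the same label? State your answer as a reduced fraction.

11/39

There are C(27,2) = 351 ways to draw 2 marbles.
All same label: C(7,2) + C(4,2) + C(4,2) + C(12,2) = 21 + 6 + 6 + 66 = 99.
Probability = 99/351 = 11/39.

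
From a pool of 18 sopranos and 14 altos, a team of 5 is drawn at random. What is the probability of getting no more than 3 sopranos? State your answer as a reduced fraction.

1339/1798

Total selections: C(32,5) = 201376.
Count the complement (more than 3 sopranos): C(18,4)·C(14,1) + C(18,5)·C(14,0) = 42840 + 8568 = 51408.
Probability = 1 − 51408/201376 = 149968/201376 = 1339/1798.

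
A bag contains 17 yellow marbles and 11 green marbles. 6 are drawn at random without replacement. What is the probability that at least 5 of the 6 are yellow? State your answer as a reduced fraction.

Total selections: C(28,6) = 376740.
Favorable selections (at least 5 yellow): C(17,5)·C(11,1) + C(17,6)·C(11,0) = 68068 + 12376 = 80444.
Probability = 80444/376740 = 221/1035.

221/1035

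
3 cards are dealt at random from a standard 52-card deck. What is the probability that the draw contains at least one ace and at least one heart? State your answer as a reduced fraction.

There are C(52,3) = 22100 possible draws.
By inclusion-exclusion on the complements, draws missing all aces or all hearts: C(48,3) + C(39,3) − C(36,3) = 17296 + 9139 − 7140 = 19295.
So draws with at least one of each: 22100 − 19295 = 2805, probability 2805/22100 = 33/260.

33/260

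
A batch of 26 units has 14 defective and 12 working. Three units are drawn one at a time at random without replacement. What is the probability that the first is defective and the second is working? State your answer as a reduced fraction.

Multiply the conditional probabilities at each draw: 14/26 · 12/25 = 168/650 = 84/325.

84/325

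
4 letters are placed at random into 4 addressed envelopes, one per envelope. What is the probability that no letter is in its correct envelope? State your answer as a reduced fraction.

3/8

There are 4! = 24 assignments.
By inclusion-exclusion, assignments with no fixed points: C(4,0)·4! − C(4,1)·3! + C(4,2)·2! − C(4,3)·1! + C(4,4)·0! = 9.
Probability = 9/24 = 3/8.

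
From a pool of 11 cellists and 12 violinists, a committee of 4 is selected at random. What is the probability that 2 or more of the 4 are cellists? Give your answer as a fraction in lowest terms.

108/161

There are C(23,4) = 8855 ways to choose the 4.
Count the complement (fewer than 2 cellists): C(11,0)·C(12,4) + C(11,1)·C(12,3) = 495 + 2420 = 2915.
Probability = 1 − 2915/8855 = 5940/8855 = 108/161.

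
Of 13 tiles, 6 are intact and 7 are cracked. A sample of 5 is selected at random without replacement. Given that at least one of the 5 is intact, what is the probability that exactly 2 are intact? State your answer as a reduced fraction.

175/422

Work in counts. Selections with at least one intact: C(13,5) − C(7,5) = 1287 − 21 = 1266.
Of those, selections where exactly 2 are intact: C(6,2)·C(7,3) = 15·35 = 525.
Conditional probability = 525/1266 = 175/422.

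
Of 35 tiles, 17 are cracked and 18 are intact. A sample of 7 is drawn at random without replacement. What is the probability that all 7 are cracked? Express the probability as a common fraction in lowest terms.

There are C(35,7) = 6724520 possible selections.
Selections with all cracked: C(17,7) = 19448.
Probability = 19448/6724520 = 13/4495.

13/4495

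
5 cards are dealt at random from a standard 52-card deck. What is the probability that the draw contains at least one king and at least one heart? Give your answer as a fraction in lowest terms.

229297/866320

There are C(52,5) = 2598960 possible draws.
By inclusion-exclusion on the complements, draws missing all kings or all hearts: C(48,5) + C(39,5) − C(36,5) = 1712304 + 575757 − 376992 = 1911069.
So draws with at least one of each: 2598960 − 1911069 = 687891, probability 687891/2598960 = 229297/866320.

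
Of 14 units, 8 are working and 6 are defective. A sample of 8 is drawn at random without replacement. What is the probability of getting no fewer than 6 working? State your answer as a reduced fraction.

67/429

There are C(14,8) = 3003 ways to choose the 8.
Favorable selections (no fewer than 6 working): C(8,6)·C(6,2) + C(8,7)·C(6,1) + C(8,8)·C(6,0) = 420 + 48 + 1 = 469.
Probability = 469/3003 = 67/429.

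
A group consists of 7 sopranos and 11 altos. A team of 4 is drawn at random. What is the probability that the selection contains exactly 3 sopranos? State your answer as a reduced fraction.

Total number of selections: C(18,4) = 3060.
Selections with exactly 3 sopranos: choose 3 of the 7 sopranos and 1 of the 11 altos, C(7,3)·C(11,1) = 35·11 = 385.
Probability = 385/3060 = 77/612.

77/612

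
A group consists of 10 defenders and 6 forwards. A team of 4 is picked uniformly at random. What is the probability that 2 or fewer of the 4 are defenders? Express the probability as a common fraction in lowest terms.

Total selections: C(16,4) = 1820.
Count the complement (more than 2 defenders): C(10,3)·C(6,1) + C(10,4)·C(6,0) = 720 + 210 = 930.
Probability = 1 − 930/1820 = 890/1820 = 89/182.

89/182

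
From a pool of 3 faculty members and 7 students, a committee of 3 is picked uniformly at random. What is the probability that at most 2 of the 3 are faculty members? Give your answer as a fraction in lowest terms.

Total selections: C(10,3) = 120.
Favorable selections (at most 2 faculty members): C(3,0)·C(7,3) + C(3,1)·C(7,2) + C(3,2)·C(7,1) = 35 + 63 + 21 = 119.
Probability = 119/120.

119/120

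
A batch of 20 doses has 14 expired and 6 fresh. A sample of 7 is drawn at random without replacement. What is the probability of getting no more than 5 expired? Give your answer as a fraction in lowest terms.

Total selections: C(20,7) = 77520.
Count the complement (more than 5 expired): C(14,6)·C(6,1) + C(14,7)·C(6,0) = 18018 + 3432 = 21450.
Probability = 1 − 21450/77520 = 56070/77520 = 1869/2584.

1869/2584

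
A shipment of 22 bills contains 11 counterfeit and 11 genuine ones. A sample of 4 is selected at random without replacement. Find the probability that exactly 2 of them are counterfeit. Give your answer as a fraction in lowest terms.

55/133

Total number of selections: C(22,4) = 7315.
Selections with exactly 2 counterfeit: choose 2 of the 11 counterfeit and 2 of the 11 genuine, C(11,2)·C(11,2) = 55·55 = 3025.
Probability = 3025/7315 = 55/133.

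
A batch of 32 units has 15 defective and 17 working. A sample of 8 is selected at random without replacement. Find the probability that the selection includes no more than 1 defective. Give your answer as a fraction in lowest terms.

There are C(32,8) = 10518300 ways to choose the 8.
Favorable selections (no more than 1 defective): C(15,0)·C(17,8) + C(15,1)·C(17,7) = 24310 + 291720 = 316030.
Probability = 316030/10518300 = 2431/80910.

2431/80910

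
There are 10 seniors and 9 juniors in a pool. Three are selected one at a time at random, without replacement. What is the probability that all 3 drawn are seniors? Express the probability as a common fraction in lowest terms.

40/323

Multiply the conditional probabilities at each draw: 10/19 · 9/18 · 8/17 = 720/5814 = 40/323.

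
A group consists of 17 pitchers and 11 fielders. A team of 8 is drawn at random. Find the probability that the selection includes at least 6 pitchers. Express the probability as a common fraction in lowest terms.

Total selections: C(28,8) = 3108105.
Favorable selections (at least 6 pitchers): C(17,6)·C(11,2) + C(17,7)·C(11,1) + C(17,8)·C(11,0) = 680680 + 213928 + 24310 = 918918.
Probability = 918918/3108105 = 34/115.

34/115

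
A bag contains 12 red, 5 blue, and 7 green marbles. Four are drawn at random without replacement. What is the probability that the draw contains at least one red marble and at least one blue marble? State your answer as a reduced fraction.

3145/5313

There are C(24,4) = 10626 possible draws.
By inclusion-exclusion on the complements, draws missing all red or all blue: C(12,4) + C(19,4) − C(7,4) = 495 + 3876 − 35 = 4336.
So draws with at least one of each: 10626 − 4336 = 6290, probability 6290/10626 = 3145/5313.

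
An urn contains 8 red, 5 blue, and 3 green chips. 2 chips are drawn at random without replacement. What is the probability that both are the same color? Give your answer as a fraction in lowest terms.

There are C(16,2) = 120 ways to draw 2 chips.
All same color: C(8,2) + C(5,2) + C(3,2) = 28 + 10 + 3 = 41.
Probability = 41/120.

41/120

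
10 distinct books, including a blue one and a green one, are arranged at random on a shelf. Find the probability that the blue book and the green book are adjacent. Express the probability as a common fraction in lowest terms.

1/5

There are 10! = 3628800 arrangements.
Treat the blue book and the green book as a block: 9! arrangements of the blocks × 2 orders within the block = 2·362880 = 725760.
Probability = 725760/3628800 = 1/5.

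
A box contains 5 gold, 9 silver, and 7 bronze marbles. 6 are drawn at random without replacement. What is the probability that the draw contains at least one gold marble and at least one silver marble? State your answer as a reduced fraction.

127/152

There are C(21,6) = 54264 possible draws.
By inclusion-exclusion on the complements, draws missing all gold or all silver: C(16,6) + C(12,6) − C(7,6) = 8008 + 924 − 7 = 8925.
So draws with at least one of each: 54264 − 8925 = 45339, probability 45339/54264 = 127/152.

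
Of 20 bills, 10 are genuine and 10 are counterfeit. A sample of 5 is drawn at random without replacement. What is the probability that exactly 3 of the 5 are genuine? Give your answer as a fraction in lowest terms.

225/646

Total number of selections: C(20,5) = 15504.
Selections with exactly 3 genuine: choose 3 of the 10 genuine and 2 of the 10 counterfeit, C(10,3)·C(10,2) = 120·45 = 5400.
Probability = 5400/15504 = 225/646.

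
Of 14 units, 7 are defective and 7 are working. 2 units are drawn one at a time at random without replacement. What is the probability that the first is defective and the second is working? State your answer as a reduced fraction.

7/26

Multiply the conditional probabilities at each draw: 7/14 · 7/13 = 49/182 = 7/26.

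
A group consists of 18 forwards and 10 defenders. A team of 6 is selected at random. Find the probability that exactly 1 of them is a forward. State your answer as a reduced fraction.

There are C(28,6) = 376740 ways to choose 6 from 28.
Selections with exactly 1 forward: choose 1 of the 18 forwards and 5 of the 10 defenders, C(18,1)·C(10,5) = 18·252 = 4536.
Probability = 4536/376740 = 18/1495.

18/1495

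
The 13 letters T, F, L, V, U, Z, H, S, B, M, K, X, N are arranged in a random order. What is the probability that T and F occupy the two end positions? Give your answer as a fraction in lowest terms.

1/78

There are 13! = 6227020800 arrangements.
Place T and F at the ends in 2 ways, arrange the remaining 11 in 11! = 39916800 ways: 2·39916800 = 79833600.
Probability = 79833600/6227020800 = 1/78.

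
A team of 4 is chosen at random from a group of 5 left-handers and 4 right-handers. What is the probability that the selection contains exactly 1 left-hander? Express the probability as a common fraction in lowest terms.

There are C(9,4) = 126 ways to choose 4 from 9.
Selections with exactly 1 left-hander: choose 1 of the 5 left-handers and 3 of the 4 right-handers, C(5,1)·C(4,3) = 5·4 = 20.
Probability = 20/126 = 10/63.

10/63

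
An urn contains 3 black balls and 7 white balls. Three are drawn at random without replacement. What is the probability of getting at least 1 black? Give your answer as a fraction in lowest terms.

There are C(10,3) = 120 ways to choose the 3.
Favorable selections (at least 1 black): C(3,1)·C(7,2) + C(3,2)·C(7,1) + C(3,3)·C(7,0) = 63 + 21 + 1 = 85.
Probability = 85/120 = 17/24.

17/24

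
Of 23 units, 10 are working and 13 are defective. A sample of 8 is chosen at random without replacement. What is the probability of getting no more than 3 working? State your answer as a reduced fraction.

Total selections: C(23,8) = 490314.
Favorable selections (no more than 3 working): C(10,0)·C(13,8) + C(10,1)·C(13,7) + C(10,2)·C(13,6) + C(10,3)·C(13,5) = 1287 + 17160 + 77220 + 154440 = 250107.
Probability = 250107/490314 = 7579/14858.

7579/14858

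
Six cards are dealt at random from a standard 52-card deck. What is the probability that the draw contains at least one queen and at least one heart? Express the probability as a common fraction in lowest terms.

6772177/20358520

There are C(52,6) = 20358520 possible draws.
By inclusion-exclusion on the complements, draws missing all queens or all hearts: C(48,6) + C(39,6) − C(36,6) = 12271512 + 3262623 − 1947792 = 13586343.
So draws with at least one of each: 20358520 − 13586343 = 6772177, probability 6772177/20358520.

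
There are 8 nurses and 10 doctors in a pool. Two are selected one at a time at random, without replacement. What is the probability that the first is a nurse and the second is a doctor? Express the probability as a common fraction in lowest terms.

Multiply the conditional probabilities at each draw: 8/18 · 10/17 = 80/306 = 40/153.

40/153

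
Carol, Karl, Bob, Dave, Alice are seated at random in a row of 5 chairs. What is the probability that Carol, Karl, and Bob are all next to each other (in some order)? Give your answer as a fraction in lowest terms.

3/10

There are 5! = 120 arrangements.
Treat the three as one block: 3! placements × 3! orders within the block = 6·6 = 36.
Probability = 36/120 = 3/10.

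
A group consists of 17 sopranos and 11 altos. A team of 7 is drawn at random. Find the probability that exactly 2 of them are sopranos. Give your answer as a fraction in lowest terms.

238/4485

Total number of selections: C(28,7) = 1184040.
Selections with exactly 2 sopranos: choose 2 of the 17 sopranos and 5 of the 11 altos, C(17,2)·C(11,5) = 136·462 = 62832.
Probability = 62832/1184040 = 238/4485.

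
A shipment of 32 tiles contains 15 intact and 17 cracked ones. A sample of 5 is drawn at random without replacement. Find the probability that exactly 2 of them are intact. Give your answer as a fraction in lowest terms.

There are C(32,5) = 201376 ways to choose 5 from 32.
Selections with exactly 2 intact: choose 2 of the 15 intact and 3 of the 17 cracked, C(15,2)·C(17,3) = 105·680 = 71400.
Probability = 71400/201376 = 1275/3596.

1275/3596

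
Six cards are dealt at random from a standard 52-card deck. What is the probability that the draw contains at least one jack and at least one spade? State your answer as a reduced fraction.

There are C(52,6) = 20358520 possible draws.
By inclusion-exclusion on the complements, draws missing all jacks or all spades: C(48,6) + C(39,6) − C(36,6) = 12271512 + 3262623 − 1947792 = 13586343.
So draws with at least one of each: 20358520 − 13586343 = 6772177, probability 6772177/20358520.

6772177/20358520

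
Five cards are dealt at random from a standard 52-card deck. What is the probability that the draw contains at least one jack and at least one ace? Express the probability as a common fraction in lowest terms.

There are C(52,5) = 2598960 possible draws.
By inclusion-exclusion on the complements, draws missing all jacks or all aces: C(48,5) + C(48,5) − C(44,5) = 1712304 + 1712304 − 1086008 = 2338600.
So draws with at least one of each: 2598960 − 2338600 = 260360, probability 260360/2598960 = 6509/64974.

6509/64974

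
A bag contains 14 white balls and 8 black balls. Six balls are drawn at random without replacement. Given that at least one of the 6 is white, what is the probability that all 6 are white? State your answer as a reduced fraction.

429/10655

Work in counts. Selections with at least one white: C(22,6) − C(8,6) = 74613 − 28 = 74585.
Of those, selections where all 6 are white: C(14,6) = 3003.
Conditional probability = 3003/74585 = 429/10655.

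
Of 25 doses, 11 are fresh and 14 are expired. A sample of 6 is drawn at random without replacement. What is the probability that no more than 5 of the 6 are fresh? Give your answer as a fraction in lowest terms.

1147/1150

Total selections: C(25,6) = 177100.
The complement is exactly 6 fresh: C(11,6)·C(14,0) = 462.
Probability = 1 − 462/177100 = 176638/177100 = 1147/1150.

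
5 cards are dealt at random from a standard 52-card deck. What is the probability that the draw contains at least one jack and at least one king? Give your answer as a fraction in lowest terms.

There are C(52,5) = 2598960 possible draws.
By inclusion-exclusion on the complements, draws missing all jacks or all kings: C(48,5) + C(48,5) − C(44,5) = 1712304 + 1712304 − 1086008 = 2338600.
So draws with at least one of each: 2598960 − 2338600 = 260360, probability 260360/2598960 = 6509/64974.

6509/64974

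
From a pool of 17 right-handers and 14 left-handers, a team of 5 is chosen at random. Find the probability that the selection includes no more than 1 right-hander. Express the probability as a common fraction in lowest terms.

There are C(31,5) = 169911 ways to choose the 5.
Favorable selections (no more than 1 right-hander): C(17,0)·C(14,5) + C(17,1)·C(14,4) = 2002 + 17017 = 19019.
Probability = 19019/169911 = 2717/24273.

2717/24273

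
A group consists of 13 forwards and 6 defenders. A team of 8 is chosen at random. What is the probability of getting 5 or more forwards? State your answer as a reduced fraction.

539/646

Total selections: C(19,8) = 75582.
Count the complement (fewer than 5 forwards): C(13,2)·C(6,6) + C(13,3)·C(6,5) + C(13,4)·C(6,4) = 78 + 1716 + 10725 = 12519.
Probability = 1 − 12519/75582 = 63063/75582 = 539/646.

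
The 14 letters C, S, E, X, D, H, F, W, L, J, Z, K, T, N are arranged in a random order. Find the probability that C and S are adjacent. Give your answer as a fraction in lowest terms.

There are 14! = 87178291200 arrangements.
Treat C and S as a block: 13! arrangements of the blocks × 2 orders within the block = 2·6227020800 = 12454041600.
Probability = 12454041600/87178291200 = 1/7.

1/7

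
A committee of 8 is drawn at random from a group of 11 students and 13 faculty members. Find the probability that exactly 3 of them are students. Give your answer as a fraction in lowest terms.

Total number of selections: C(24,8) = 735471.
Selections with exactly 3 students: choose 3 of the 11 students and 5 of the 13 faculty members, C(11,3)·C(13,5) = 165·1287 = 212355.
Probability = 212355/735471 = 2145/7429.

2145/7429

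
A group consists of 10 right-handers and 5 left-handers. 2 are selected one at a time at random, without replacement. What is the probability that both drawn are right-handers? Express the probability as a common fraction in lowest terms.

Multiply the conditional probabilities at each draw: 10/15 · 9/14 = 90/210 = 3/7.

3/7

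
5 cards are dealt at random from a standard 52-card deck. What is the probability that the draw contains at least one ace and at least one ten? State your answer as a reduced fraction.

6509/64974

There are C(52,5) = 2598960 possible draws.
By inclusion-exclusion on the complements, draws missing all aces or all tens: C(48,5) + C(48,5) − C(44,5) = 1712304 + 1712304 − 1086008 = 2338600.
So draws with at least one of each: 2598960 − 2338600 = 260360, probability 260360/2598960 = 6509/64974.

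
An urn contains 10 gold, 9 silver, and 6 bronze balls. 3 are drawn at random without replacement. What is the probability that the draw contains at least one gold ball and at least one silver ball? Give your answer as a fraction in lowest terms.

261/460

There are C(25,3) = 2300 possible draws.
By inclusion-exclusion on the complements, draws missing all gold or all silver: C(15,3) + C(16,3) − C(6,3) = 455 + 560 − 20 = 995.
So draws with at least one of each: 2300 − 995 = 1305, probability 1305/2300 = 261/460.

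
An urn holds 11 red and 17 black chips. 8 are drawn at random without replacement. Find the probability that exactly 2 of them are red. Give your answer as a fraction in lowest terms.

There are C(28,8) = 3108105 ways to choose 8 from 28.
Selections with exactly 2 red: choose 2 of the 11 red and 6 of the 17 black, C(11,2)·C(17,6) = 55·12376 = 680680.
Probability = 680680/3108105 = 136/621.

136/621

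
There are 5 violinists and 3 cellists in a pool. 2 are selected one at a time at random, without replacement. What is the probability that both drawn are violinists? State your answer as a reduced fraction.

Multiply the conditional probabilities at each draw: 5/8 · 4/7 = 20/56 = 5/14.

5/14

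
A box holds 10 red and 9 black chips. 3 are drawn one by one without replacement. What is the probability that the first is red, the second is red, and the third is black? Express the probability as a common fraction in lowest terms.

Multiply the conditional probabilities at each draw: 10/19 · 9/18 · 9/17 = 810/5814 = 45/323.

45/323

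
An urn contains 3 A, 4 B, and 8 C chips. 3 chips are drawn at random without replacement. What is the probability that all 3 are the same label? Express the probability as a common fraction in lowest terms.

There are C(15,3) = 455 ways to draw 3 chips.
All same label: C(3,3) + C(4,3) + C(8,3) = 1 + 4 + 56 = 61.
Probability = 61/455.

61/455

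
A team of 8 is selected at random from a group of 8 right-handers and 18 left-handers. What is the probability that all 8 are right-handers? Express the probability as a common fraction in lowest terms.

There are C(26,8) = 1562275 possible selections.
Selections with all right-handers: C(8,8) = 1.
Probability = 1/1562275.

1/1562275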